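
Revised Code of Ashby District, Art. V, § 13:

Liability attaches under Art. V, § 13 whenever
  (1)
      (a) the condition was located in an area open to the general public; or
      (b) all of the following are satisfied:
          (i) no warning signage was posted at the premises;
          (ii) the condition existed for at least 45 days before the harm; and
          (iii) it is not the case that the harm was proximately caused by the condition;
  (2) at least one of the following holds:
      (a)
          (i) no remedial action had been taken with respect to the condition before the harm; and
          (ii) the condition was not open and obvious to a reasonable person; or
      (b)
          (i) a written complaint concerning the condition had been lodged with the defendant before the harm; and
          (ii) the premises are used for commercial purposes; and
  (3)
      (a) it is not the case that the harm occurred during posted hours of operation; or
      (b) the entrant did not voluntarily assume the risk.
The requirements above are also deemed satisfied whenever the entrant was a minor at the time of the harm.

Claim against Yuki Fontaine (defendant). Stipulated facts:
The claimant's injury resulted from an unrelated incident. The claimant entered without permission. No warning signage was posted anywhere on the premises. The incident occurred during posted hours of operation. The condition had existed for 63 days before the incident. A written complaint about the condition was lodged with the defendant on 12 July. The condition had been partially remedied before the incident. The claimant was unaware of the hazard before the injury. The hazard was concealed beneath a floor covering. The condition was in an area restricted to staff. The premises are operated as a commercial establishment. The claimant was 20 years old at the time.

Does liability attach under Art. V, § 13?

(a) public area — fails.
(i) no signage posted — met.
(ii) condition ≥45 days old — satisfied.
(iii) not (proximate cause) — met.
So (b) is satisfied (T AND T AND T).
(1): F OR T → true.
(i) no remedial action — not met.
(ii) not open/obvious — satisfied.
(a) = F AND T = false.
(i) complaint lodged — holds.
(ii) commercial use — met.
(b): T AND T → true.
(2) = F OR T = true.
(a) not (during posted hours) — not satisfied.
(b) no assumed risk — met.
(3): F OR T → true.
Overall = T AND T AND T = true.
Exception (entrant a minor) — not satisfied.
Result: main true OR exception false → true.

Yes — liable.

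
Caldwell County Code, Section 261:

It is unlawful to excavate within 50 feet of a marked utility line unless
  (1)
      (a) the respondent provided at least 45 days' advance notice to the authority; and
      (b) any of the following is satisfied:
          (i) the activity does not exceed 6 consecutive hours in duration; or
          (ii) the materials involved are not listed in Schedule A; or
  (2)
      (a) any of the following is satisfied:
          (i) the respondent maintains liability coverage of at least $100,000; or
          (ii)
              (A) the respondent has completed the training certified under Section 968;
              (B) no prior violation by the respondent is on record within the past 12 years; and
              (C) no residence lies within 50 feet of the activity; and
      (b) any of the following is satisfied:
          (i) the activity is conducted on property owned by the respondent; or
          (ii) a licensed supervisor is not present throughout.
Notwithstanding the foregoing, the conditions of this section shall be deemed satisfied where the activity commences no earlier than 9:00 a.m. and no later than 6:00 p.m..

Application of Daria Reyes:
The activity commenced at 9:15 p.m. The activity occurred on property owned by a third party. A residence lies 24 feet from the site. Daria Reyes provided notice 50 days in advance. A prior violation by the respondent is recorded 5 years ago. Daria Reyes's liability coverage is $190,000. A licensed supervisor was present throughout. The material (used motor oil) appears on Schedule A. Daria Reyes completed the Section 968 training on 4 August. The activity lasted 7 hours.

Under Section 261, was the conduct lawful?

No — unlawful.

(a) ≥45 days' notice — satisfied.
(i) ≤ 6 hrs duration — not met.
(ii) not (Schedule A material) — not met.
(b) = F OR F = false.
(1) = T AND F = false.
(i) coverage ≥ $100,000 — met.
(A) training certified — met.
(B) no prior violation — not satisfied.
(C) no residence in 50 ft — not met.
So (ii) is not satisfied (T AND F AND F).
(a): T OR F → true.
(i) own property — not satisfied.
(ii) not (supervisor present) — not met.
(b): F OR F → false.
So (2) is not satisfied (T AND F).
So Overall is not satisfied (F OR F).
Exception (start within hours) — not satisfied.
Result: main false OR exception false → false.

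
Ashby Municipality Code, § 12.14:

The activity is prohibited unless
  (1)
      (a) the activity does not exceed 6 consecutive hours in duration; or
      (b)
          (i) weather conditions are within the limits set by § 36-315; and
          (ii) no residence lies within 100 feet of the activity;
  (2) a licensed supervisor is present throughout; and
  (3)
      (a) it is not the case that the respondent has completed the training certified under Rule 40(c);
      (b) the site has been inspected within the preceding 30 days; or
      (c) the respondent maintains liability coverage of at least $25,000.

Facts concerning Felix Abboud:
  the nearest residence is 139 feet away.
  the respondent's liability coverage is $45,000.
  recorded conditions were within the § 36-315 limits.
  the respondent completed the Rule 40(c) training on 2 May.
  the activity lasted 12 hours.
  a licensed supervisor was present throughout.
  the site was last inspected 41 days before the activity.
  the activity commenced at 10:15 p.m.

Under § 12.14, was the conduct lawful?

(a) ≤ 6 hrs duration — not met.
(i) weather ok — satisfied.
(ii) no residence in 100 ft — satisfied.
So (b) is satisfied (T AND T).
So (1) is satisfied (F OR T).
(2) supervisor present — met.
(a) not (training certified) — not met.
(b) site inspected — not satisfied.
(c) coverage ≥ $25,000 — satisfied.
(3) = F OR F OR T = true.
Overall: T AND T AND T → true.

Yes — lawful.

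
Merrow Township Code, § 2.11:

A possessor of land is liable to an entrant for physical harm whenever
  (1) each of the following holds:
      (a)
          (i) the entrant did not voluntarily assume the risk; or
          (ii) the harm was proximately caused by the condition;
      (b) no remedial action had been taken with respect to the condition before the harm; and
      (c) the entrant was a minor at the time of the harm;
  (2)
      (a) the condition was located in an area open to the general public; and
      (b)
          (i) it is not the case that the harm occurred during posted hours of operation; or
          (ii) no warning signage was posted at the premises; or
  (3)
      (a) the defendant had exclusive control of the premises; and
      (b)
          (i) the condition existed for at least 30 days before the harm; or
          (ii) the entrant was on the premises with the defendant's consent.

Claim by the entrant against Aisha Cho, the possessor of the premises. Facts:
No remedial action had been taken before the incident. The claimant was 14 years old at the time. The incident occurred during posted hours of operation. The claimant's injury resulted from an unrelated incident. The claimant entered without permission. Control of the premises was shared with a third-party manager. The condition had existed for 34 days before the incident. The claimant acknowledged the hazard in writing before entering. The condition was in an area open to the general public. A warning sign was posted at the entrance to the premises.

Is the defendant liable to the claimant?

No — not liable.

(i) no assumed risk — fails.
(ii) proximate cause — not met.
So (a) is not satisfied (F OR F).
(b) no remedial action — met.
(c) entrant a minor — satisfied.
(1): F AND T AND T → false.
(a) public area — met.
(i) not (during posted hours) — not met.
(ii) no signage posted — fails.
(b) = F OR F = false.
(2) = T AND F = false.
(a) exclusive control — not satisfied.
(i) condition ≥30 days old — met.
(ii) consent to enter — not met.
(b): T OR F → true.
(3): F AND T → false.
So Overall is not satisfied (F OR F OR F).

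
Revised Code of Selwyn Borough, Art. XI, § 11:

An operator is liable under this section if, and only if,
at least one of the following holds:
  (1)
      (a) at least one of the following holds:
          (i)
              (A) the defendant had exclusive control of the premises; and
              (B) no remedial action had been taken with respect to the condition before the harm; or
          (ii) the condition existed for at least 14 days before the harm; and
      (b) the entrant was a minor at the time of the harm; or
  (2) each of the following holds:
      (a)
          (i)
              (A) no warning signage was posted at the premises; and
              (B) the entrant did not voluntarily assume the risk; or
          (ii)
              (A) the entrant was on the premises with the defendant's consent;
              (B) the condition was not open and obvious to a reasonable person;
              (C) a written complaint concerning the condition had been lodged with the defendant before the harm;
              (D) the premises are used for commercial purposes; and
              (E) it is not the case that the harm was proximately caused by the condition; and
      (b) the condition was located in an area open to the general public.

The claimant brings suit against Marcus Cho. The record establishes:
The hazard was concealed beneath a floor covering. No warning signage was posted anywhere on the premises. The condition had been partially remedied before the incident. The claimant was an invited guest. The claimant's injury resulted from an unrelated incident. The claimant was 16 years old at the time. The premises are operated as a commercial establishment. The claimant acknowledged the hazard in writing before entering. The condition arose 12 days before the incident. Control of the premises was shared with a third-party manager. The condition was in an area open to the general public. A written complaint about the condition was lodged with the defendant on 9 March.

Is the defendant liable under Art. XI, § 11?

(A) exclusive control — not met.
(B) no remedial action — not satisfied.
(i) = F AND F = false.
(ii) condition ≥14 days old — not met.
(a) = F OR F = false.
(b) entrant a minor — satisfied.
(1): F AND T → false.
(A) no signage posted — met.
(B) no assumed risk — not satisfied.
(i) = T AND F = false.
(A) consent to enter — met.
(B) not open/obvious — holds.
(C) complaint lodged — met.
(D) commercial use — satisfied.
(E) not (proximate cause) — holds.
(ii): T AND T AND T AND T AND T → true.
(a): F OR T → true.
(b) public area — met.
(2): T AND T → true.
Overall = F OR T = true.

Yes — liable.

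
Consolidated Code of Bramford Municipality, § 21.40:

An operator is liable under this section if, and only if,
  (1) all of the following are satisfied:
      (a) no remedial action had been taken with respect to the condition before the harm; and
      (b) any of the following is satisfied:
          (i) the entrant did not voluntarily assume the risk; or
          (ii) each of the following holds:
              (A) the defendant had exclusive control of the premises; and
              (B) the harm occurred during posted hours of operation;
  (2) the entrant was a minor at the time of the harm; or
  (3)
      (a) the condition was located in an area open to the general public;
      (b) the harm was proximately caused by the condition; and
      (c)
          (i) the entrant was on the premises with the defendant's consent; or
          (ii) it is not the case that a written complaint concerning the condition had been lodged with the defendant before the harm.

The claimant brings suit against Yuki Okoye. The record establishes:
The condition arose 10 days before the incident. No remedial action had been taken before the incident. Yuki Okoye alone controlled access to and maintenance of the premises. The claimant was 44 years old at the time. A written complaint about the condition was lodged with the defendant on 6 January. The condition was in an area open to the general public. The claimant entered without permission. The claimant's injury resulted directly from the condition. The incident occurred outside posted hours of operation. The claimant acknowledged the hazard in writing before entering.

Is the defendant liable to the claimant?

(a) no remedial action — satisfied.
(i) no assumed risk — fails.
(A) exclusive control — satisfied.
(B) during posted hours — not met.
(ii): T AND F → false.
So (b) is not satisfied (F OR F).
(1) = T AND F = false.
(2) entrant a minor — not met.
(a) public area — met.
(b) proximate cause — satisfied.
(i) consent to enter — fails.
(ii) not (complaint lodged) — not satisfied.
So (c) is not satisfied (F OR F).
So (3) is not satisfied (T AND T AND F).
Overall = F OR F OR F = false.

No — not liable.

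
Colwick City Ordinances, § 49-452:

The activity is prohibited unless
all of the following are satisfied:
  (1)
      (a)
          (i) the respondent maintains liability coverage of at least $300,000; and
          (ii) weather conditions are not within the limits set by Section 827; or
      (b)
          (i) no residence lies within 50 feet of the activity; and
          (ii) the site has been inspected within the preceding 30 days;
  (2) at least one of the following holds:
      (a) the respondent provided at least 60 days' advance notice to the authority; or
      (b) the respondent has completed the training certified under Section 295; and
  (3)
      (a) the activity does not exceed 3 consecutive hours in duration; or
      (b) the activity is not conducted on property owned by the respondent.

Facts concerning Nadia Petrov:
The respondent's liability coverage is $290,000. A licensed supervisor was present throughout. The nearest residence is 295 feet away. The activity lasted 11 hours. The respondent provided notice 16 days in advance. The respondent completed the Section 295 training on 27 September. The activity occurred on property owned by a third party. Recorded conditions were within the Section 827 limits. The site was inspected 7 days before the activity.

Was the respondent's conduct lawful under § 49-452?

Yes — lawful.

(i) coverage ≥ $300,000 — fails.
(ii) not (weather ok) — not met.
(a) = F AND F = false.
(i) no residence in 50 ft — satisfied.
(ii) site inspected — holds.
So (b) is satisfied (T AND T).
(1): F OR T → true.
(a) ≥60 days' notice — fails.
(b) training certified — satisfied.
(2) = F OR T = true.
(a) ≤ 3 hrs duration — fails.
(b) not (own property) — satisfied.
(3) = F OR T = true.
So Overall is satisfied (T AND T AND T).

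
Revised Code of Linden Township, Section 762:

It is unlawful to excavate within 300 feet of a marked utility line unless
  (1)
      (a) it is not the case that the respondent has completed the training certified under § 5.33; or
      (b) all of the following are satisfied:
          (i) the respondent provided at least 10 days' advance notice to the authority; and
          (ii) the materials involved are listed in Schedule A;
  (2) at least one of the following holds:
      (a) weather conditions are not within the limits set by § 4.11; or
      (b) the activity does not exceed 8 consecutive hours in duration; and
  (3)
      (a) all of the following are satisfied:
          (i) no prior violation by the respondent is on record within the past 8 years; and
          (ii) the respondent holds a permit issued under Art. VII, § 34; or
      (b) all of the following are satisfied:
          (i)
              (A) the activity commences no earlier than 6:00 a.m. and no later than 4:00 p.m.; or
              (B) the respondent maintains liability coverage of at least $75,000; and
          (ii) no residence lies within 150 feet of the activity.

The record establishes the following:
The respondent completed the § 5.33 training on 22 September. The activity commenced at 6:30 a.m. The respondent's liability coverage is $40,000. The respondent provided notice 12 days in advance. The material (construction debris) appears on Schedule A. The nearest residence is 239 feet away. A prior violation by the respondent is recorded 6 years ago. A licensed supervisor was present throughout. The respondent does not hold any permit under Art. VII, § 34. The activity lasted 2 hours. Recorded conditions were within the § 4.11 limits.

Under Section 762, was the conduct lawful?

Yes — lawful.

(a) not (training certified) — fails.
(i) ≥10 days' notice — met.
(ii) Schedule A material — holds.
(b): T AND T → true.
(1) = F OR T = true.
(a) not (weather ok) — not met.
(b) ≤ 8 hrs duration — satisfied.
(2) = F OR T = true.
(i) no prior violation — fails.
(ii) holds permit — fails.
(a): F AND F → false.
(A) start within hours — holds.
(B) coverage ≥ $75,000 — not met.
So (i) is satisfied (T OR F).
(ii) no residence in 150 ft — met.
So (b) is satisfied (T AND T).
(3): F OR T → true.
Overall: T AND T AND T → true.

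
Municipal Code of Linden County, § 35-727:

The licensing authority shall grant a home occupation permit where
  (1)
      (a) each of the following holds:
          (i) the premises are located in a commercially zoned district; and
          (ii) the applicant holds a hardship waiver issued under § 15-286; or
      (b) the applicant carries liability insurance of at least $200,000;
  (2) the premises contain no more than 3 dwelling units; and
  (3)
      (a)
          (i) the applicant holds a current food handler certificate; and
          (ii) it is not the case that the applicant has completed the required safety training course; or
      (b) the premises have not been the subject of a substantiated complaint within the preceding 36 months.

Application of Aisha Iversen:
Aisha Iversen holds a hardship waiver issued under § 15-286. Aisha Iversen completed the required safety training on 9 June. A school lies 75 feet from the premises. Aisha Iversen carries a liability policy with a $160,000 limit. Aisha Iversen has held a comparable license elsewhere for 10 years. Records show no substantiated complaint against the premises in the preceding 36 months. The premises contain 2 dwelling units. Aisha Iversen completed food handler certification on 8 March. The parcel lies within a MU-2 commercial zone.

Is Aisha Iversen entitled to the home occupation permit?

(i) commercially zoned — holds.
(ii) hardship waiver — met.
(a): T AND T → true.
(b) insurance ≥ $200,000 — fails.
(1): T OR F → true.
(2) ≤ 3 units — met.
(i) food handler cert. — satisfied.
(ii) not (safety training) — not satisfied.
(a): T AND F → false.
(b) no complaint in 36 mo. — satisfied.
(3) = F OR T = true.
So Overall is satisfied (T AND T AND T).

Yes — granted.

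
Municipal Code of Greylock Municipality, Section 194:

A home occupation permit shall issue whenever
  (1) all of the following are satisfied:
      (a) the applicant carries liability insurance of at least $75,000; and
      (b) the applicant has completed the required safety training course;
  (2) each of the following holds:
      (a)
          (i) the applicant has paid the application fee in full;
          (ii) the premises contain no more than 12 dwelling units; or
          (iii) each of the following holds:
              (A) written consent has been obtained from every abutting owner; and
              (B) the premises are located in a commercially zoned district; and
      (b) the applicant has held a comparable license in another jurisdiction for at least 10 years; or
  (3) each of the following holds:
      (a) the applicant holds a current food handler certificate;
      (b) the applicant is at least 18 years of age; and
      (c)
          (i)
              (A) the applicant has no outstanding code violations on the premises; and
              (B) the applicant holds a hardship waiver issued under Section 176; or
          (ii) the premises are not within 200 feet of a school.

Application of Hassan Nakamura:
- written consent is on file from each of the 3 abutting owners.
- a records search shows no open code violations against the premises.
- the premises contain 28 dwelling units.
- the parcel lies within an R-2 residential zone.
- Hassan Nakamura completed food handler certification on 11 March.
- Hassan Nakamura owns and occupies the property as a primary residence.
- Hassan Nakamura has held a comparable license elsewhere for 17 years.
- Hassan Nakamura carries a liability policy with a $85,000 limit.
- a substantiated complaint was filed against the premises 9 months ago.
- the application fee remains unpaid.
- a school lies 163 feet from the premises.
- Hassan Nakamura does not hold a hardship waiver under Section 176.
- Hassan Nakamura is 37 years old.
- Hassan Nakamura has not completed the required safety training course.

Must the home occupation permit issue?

No — denied.

(a) insurance ≥ $75,000 — met.
(b) safety training — not satisfied.
So (1) is not satisfied (T AND F).
(i) fee paid — not satisfied.
(ii) ≤ 12 units — not met.
(A) all abutters consent — satisfied.
(B) commercially zoned — not satisfied.
(iii) = T AND F = false.
So (a) is not satisfied (F OR F OR F).
(b) prior license ≥ 10 yr — satisfied.
(2): F AND T → false.
(a) food handler cert. — holds.
(b) age ≥ 18 — met.
(A) no code violations — satisfied.
(B) hardship waiver — not met.
So (i) is not satisfied (T AND F).
(ii) ≥200 ft from school — not met.
(c) = F OR F = false.
(3) = T AND T AND F = false.
Overall: F OR F OR F → false.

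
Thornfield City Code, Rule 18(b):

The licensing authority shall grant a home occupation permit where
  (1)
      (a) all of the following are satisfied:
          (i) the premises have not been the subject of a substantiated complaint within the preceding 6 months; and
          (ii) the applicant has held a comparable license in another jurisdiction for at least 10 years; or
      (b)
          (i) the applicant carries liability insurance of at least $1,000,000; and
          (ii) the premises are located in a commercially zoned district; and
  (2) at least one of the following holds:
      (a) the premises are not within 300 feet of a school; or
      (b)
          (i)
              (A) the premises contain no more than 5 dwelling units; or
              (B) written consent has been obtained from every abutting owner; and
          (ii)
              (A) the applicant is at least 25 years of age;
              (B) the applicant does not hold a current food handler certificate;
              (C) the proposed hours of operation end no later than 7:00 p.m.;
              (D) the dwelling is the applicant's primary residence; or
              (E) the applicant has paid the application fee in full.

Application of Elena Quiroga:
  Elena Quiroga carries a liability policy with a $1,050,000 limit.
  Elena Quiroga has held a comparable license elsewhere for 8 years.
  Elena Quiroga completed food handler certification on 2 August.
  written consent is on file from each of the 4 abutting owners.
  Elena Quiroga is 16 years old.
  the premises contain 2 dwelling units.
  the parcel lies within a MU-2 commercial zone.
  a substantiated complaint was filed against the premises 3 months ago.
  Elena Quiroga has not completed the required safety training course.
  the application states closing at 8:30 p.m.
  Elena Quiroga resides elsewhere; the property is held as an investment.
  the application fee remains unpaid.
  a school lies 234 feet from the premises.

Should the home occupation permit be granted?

(i) no complaint in 6 mo. — fails.
(ii) prior license ≥ 10 yr — not met.
So (a) is not satisfied (F AND F).
(i) insurance ≥ $1,000,000 — met.
(ii) commercially zoned — met.
(b): T AND T → true.
(1): F OR T → true.
(a) ≥300 ft from school — not met.
(A) ≤ 5 units — holds.
(B) all abutters consent — met.
(i): T OR T → true.
(A) age ≥ 25 — fails.
(B) not (food handler cert.) — not satisfied.
(C) closes by 7 p.m. — not met.
(D) primary residence — not satisfied.
(E) fee paid — not met.
So (ii) is not satisfied (F OR F OR F OR F OR F).
(b) = T AND F = false.
So (2) is not satisfied (F OR F).
Overall: T AND F → false.

No — denied.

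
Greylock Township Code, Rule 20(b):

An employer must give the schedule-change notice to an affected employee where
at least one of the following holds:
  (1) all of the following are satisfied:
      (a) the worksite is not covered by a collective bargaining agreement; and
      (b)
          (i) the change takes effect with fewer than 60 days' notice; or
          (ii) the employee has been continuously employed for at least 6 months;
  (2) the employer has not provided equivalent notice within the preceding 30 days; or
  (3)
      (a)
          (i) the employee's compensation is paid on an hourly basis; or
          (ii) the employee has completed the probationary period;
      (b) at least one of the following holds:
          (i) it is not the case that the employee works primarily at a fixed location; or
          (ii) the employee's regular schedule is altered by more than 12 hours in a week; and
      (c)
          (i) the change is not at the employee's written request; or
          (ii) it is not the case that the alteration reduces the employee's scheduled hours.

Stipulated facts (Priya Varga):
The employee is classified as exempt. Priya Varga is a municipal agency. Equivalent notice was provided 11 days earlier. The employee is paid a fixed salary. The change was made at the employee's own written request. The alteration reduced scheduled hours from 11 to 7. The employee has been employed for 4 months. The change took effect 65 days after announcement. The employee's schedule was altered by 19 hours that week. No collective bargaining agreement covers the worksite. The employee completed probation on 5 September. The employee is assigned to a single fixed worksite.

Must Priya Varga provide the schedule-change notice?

No — not required.

(a) no CBA — holds.
(i) < 60 days' notice — not satisfied.
(ii) tenure ≥ 6 mo. — fails.
(b): F OR F → false.
(1) = T AND F = false.
(2) no recent notice — not met.
(i) hourly-paid — fails.
(ii) past probation — satisfied.
So (a) is satisfied (F OR T).
(i) not (fixed location) — fails.
(ii) schedule shift > 12h — met.
So (b) is satisfied (F OR T).
(i) not employee-requested — not satisfied.
(ii) not (hours reduced) — not satisfied.
So (c) is not satisfied (F OR F).
(3) = T AND T AND F = false.
Overall: F OR F OR F → false.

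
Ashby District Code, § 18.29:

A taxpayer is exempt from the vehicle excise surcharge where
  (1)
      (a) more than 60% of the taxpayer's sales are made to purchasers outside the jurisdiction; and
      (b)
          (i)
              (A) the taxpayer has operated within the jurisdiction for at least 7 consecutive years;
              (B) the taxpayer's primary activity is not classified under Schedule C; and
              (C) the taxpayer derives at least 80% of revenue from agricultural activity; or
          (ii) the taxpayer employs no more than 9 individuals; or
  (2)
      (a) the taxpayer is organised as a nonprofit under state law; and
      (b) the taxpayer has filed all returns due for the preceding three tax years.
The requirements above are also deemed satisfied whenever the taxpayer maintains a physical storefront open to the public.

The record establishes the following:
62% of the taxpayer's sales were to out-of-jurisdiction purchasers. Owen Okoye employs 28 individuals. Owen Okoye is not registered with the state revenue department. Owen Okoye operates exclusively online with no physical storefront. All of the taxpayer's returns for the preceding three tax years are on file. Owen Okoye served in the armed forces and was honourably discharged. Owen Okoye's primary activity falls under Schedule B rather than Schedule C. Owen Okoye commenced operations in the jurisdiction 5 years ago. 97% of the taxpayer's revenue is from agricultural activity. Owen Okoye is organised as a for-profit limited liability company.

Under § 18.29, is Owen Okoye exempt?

(a) >60% out-of-jur. sales — holds.
(A) ≥ 7 yrs in jurisdiction — fails.
(B) not (Schedule C activity) — holds.
(C) ≥80% agricultural — satisfied.
So (i) is not satisfied (F AND T AND T).
(ii) ≤ 9 employees — not met.
(b): F OR F → false.
So (1) is not satisfied (T AND F).
(a) nonprofit — fails.
(b) returns current — holds.
(2): F AND T → false.
Overall: F OR F → false.
Exception (has storefront) — not satisfied.
Result: main false OR exception false → false.

No — not exempt.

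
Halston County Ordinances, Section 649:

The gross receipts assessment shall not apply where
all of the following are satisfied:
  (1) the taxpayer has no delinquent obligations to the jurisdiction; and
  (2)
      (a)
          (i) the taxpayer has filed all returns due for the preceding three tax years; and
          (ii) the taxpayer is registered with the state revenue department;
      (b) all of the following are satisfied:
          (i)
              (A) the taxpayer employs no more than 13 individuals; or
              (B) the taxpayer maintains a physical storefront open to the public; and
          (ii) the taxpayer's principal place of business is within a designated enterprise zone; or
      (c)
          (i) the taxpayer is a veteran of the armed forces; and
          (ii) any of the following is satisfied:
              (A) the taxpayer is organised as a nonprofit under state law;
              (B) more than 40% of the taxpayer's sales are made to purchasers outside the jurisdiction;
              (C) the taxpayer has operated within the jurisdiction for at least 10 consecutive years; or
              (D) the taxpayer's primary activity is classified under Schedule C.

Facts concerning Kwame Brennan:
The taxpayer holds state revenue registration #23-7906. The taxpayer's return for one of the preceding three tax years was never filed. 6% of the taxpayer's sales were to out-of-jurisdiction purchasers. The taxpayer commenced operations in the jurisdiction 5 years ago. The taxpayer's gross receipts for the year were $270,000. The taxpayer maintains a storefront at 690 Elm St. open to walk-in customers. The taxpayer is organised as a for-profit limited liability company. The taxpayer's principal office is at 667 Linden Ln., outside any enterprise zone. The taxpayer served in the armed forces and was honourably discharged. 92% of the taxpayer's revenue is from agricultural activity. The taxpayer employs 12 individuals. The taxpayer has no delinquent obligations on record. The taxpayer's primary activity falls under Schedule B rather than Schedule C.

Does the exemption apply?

No — not exempt.

(1) no delinquency — satisfied.
(i) returns current — fails.
(ii) state-registered — met.
So (a) is not satisfied (F AND T).
(A) ≤ 13 employees — met.
(B) has storefront — met.
(i): T OR T → true.
(ii) in enterprise zone — not met.
(b) = T AND F = false.
(i) veteran — satisfied.
(A) nonprofit — fails.
(B) >40% out-of-jur. sales — not met.
(C) ≥ 10 yrs in jurisdiction — fails.
(D) Schedule C activity — not satisfied.
So (ii) is not satisfied (F OR F OR F OR F).
(c): T AND F → false.
(2) = F OR F OR F = false.
Overall: T AND F → false.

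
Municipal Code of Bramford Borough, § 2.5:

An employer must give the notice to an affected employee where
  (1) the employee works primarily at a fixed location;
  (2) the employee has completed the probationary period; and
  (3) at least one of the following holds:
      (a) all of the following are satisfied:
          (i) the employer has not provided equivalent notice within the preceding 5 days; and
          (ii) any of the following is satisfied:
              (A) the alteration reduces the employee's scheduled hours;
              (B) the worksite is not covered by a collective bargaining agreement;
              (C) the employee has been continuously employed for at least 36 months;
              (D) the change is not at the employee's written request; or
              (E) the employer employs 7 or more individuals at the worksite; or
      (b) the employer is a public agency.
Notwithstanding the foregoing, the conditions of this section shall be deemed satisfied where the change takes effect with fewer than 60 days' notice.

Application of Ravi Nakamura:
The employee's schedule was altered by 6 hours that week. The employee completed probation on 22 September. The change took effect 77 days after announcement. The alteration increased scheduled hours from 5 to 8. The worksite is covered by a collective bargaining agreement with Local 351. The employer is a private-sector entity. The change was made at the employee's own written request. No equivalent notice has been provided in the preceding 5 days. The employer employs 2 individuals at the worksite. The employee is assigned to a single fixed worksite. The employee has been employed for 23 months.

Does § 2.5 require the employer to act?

No — not required.

(1) fixed location — satisfied.
(2) past probation — met.
(i) no recent notice — satisfied.
(A) hours reduced — not met.
(B) no CBA — not satisfied.
(C) tenure ≥ 36 mo. — fails.
(D) not employee-requested — fails.
(E) ≥ 7 at site — not satisfied.
(ii) = F OR F OR F OR F OR F = false.
So (a) is not satisfied (T AND F).
(b) public agency — fails.
(3): F OR F → false.
Overall = T AND T AND F = false.
Exception (< 60 days' notice) — not satisfied.
Result: main false OR exception false → false.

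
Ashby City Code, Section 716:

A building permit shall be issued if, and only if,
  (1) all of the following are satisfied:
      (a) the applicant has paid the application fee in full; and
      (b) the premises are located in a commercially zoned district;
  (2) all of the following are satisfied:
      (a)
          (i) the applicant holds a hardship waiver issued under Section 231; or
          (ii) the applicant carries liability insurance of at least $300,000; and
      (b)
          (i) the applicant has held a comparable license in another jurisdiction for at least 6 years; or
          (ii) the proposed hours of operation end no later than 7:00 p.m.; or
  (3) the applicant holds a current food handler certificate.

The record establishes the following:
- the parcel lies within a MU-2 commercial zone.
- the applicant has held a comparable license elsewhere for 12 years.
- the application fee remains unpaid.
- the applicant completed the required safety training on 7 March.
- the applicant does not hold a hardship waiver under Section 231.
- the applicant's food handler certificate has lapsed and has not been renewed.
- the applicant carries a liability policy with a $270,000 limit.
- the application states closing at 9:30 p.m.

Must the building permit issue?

(a) fee paid — not met.
(b) commercially zoned — satisfied.
So (1) is not satisfied (F AND T).
(i) hardship waiver — not met.
(ii) insurance ≥ $300,000 — not satisfied.
So (a) is not satisfied (F OR F).
(i) prior license ≥ 6 yr — holds.
(ii) closes by 7 p.m. — not satisfied.
(b) = T OR F = true.
(2) = F AND T = false.
(3) food handler cert. — fails.
So Overall is not satisfied (F OR F OR F).

No — denied.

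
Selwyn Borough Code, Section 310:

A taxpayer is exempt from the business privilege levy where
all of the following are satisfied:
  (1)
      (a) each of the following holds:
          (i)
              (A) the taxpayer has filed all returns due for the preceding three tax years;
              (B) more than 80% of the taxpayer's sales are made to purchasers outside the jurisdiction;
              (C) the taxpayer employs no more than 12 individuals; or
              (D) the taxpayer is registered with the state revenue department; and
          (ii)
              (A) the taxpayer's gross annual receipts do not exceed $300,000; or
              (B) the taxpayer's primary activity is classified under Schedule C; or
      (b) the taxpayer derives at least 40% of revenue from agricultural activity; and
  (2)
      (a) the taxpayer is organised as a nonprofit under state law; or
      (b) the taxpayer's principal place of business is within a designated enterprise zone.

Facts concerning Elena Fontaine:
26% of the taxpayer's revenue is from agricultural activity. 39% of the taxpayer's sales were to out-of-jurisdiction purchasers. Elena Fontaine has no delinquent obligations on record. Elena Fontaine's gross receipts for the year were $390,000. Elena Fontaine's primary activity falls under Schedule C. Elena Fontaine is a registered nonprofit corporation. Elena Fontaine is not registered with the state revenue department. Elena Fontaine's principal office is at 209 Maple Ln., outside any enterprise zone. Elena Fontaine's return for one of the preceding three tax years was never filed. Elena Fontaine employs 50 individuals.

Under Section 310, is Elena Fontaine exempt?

(A) returns current — not met.
(B) >80% out-of-jur. sales — not satisfied.
(C) ≤ 12 employees — not satisfied.
(D) state-registered — not satisfied.
(i): F OR F OR F OR F → false.
(A) receipts ≤ $300,000 — not satisfied.
(B) Schedule C activity — satisfied.
So (ii) is satisfied (F OR T).
(a): F AND T → false.
(b) ≥40% agricultural — fails.
So (1) is not satisfied (F OR F).
(a) nonprofit — met.
(b) in enterprise zone — not met.
(2): T OR F → true.
Overall = F AND T = false.

No — not exempt.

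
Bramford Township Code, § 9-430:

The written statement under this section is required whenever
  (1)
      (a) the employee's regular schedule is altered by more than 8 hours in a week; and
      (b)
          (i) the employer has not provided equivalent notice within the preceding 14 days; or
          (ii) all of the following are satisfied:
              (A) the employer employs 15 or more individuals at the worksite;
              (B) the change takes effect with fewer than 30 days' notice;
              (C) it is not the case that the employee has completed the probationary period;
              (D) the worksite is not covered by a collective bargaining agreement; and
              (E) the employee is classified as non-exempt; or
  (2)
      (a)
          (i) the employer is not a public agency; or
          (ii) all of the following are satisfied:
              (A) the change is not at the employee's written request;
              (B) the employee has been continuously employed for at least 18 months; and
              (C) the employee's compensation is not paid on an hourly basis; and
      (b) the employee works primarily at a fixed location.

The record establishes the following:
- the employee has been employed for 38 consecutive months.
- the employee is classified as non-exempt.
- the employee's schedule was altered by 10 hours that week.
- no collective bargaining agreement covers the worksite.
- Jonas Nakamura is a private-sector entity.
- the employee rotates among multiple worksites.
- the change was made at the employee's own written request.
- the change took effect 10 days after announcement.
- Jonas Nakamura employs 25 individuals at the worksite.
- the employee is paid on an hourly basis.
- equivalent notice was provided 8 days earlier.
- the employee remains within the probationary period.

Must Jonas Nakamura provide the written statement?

Yes — required.

(a) schedule shift > 8h — holds.
(i) no recent notice — not met.
(A) ≥ 15 at site — holds.
(B) < 30 days' notice — satisfied.
(C) not (past probation) — holds.
(D) no CBA — holds.
(E) non-exempt — holds.
(ii) = T AND T AND T AND T AND T = true.
(b) = F OR T = true.
(1) = T AND T = true.
(i) not (public agency) — holds.
(A) not employee-requested — fails.
(B) tenure ≥ 18 mo. — met.
(C) not (hourly-paid) — fails.
So (ii) is not satisfied (F AND T AND F).
(a): T OR F → true.
(b) fixed location — not satisfied.
(2) = T AND F = false.
Overall = T OR F = true.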